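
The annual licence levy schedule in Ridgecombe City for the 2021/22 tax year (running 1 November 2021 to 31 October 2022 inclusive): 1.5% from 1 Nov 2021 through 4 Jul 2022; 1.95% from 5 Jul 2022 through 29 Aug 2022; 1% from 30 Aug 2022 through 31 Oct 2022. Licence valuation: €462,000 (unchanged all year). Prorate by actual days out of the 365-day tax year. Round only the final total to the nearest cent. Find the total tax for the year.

€6,850.26

1 Nov 2021 – 4 Jul 2022: 246 days at 1.5% → €462,000 × 1.5% × 246/365 = €4,670.6301
5 Jul – 29 Aug 2022: 56 days at 1.95% → €462,000 × 1.95% × 56/365 = €1,382.2027
30 Aug – 31 Oct 2022: 63 days at 1% → €462,000 × 1% × 63/365 = €797.4247
Total = €6,850.2575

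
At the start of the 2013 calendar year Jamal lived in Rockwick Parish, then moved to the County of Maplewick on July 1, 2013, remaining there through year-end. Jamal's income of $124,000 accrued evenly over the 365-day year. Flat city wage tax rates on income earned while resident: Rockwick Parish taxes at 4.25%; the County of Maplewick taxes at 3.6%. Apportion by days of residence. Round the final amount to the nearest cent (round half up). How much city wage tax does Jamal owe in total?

Rockwick Parish, January 1 – June 30, 2013: 181 days → $124,000 × 4.25% × 181/365 = $2,613.3425
The County of Maplewick, July 1 – December 31, 2013: 184 days → $124,000 × 3.6% × 184/365 = $2,250.3452
Total = $4,863.6877

$4,863.69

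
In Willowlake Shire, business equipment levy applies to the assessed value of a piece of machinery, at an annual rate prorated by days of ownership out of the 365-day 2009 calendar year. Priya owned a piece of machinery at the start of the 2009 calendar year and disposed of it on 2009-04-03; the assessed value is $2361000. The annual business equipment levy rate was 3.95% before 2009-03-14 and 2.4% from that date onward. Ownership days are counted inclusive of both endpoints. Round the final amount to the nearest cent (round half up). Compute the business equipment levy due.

$21656.52

2009-01-01 to 2009-03-13: 72 days at 3.95% → $2361000 × 3.95% × 72/365 = $18396.3945
2009-03-14 to 2009-04-03: 21 days at 2.4% → $2361000 × 2.4% × 21/365 = $3260.1205
Total = $21656.5151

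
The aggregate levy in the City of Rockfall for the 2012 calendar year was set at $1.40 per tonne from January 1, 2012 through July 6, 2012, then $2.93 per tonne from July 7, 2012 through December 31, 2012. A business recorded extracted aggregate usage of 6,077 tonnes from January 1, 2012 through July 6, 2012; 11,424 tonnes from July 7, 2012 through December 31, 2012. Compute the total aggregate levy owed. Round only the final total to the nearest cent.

$41980.12

January 1 – July 6, 2012: 6,077 tonnes at $1.40/tonne → $8507.80
July 7 – December 31, 2012: 11,424 tonnes at $2.93/tonne → $33472.32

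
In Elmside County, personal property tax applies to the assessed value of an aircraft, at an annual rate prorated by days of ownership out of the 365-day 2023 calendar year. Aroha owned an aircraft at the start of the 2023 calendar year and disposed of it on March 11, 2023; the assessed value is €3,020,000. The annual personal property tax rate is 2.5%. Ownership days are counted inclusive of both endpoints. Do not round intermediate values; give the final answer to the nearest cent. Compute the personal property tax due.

€14,479.45

Days held (January 1 – March 11, 2023): 70 out of 365
Tax = €3,020,000 × 2.5% × 70/365 = €14,479.4521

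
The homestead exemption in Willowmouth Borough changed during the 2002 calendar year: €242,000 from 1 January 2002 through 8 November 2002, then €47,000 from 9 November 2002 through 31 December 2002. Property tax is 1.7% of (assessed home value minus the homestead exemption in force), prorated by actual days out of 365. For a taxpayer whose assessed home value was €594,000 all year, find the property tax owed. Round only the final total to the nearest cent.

€6,465.36

1 January – 8 November 2002: 312 days, exemption €242,000 → (€594,000 − €242,000) × 1.7% × 312/365 = €5,115.0904
9 November – 31 December 2002: 53 days, exemption €47,000 → (€594,000 − €47,000) × 1.7% × 53/365 = €1,350.2658
Total = €6,465.3562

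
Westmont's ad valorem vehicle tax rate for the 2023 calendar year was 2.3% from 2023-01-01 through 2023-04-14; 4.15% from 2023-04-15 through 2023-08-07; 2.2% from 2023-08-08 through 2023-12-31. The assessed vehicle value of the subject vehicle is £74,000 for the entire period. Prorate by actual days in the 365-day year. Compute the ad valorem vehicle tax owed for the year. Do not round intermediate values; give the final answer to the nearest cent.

£2,103.73

2023-01-01 to 2023-04-14: 104 days at 2.3% → £74,000 × 2.3% × 104/365 = £484.9534
2023-04-15 to 2023-08-07: 115 days at 4.15% → £74,000 × 4.15% × 115/365 = £967.5753
2023-08-08 to 2023-12-31: 146 days at 2.2% → £74,000 × 2.2% × 146/365 = £651.2000
Total = £2,103.7288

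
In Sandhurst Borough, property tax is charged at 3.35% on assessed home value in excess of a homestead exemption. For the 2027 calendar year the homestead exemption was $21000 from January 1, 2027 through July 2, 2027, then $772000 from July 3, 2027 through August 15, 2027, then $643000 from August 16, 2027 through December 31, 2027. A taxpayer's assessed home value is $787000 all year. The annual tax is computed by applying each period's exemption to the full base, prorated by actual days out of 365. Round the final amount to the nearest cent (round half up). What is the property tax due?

$14750.10

January 1 – July 2, 2027: 183 days, exemption $21000 → ($787000 − $21000) × 3.35% × 183/365 = $12865.6521
July 3 – August 15, 2027: 44 days, exemption $772000 → ($787000 − $772000) × 3.35% × 44/365 = $60.5753
August 16 – December 31, 2027: 138 days, exemption $643000 → ($787000 − $643000) × 3.35% × 138/365 = $1823.8685
Total = $14750.0959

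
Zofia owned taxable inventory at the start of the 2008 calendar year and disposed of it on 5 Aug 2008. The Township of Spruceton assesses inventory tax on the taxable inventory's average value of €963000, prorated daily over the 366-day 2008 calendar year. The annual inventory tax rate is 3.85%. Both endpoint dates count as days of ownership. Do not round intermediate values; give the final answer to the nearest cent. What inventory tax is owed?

Days held (1 Jan – 5 Aug 2008): 218 out of 366
Tax = €963000 × 3.85% × 218/366 = €22083.2213

€22083.22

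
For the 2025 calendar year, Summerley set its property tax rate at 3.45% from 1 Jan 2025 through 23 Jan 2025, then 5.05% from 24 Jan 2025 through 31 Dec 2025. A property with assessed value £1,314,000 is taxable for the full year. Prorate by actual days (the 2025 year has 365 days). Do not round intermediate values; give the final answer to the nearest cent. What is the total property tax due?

1 Jan – 23 Jan 2025: 23 days at 3.45% → £1,314,000 × 3.45% × 23/365 = £2,856.6000
24 Jan – 31 Dec 2025: 342 days at 5.05% → £1,314,000 × 5.05% × 342/365 = £62,175.6000
Total = £65,032.2000

£65,032.20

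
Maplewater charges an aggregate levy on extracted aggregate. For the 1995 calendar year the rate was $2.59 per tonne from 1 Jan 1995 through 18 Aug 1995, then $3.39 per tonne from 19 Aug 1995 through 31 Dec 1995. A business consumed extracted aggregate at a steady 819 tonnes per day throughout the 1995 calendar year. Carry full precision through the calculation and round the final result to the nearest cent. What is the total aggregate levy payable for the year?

1 Jan – 18 Aug 1995: 230 days × 819 tonnes/day = 188,370 tonnes at $2.59/tonne → $487,878.30
19 Aug – 31 Dec 1995: 135 days × 819 tonnes/day = 110,565 tonnes at $3.39/tonne → $374,815.35

$862,693.65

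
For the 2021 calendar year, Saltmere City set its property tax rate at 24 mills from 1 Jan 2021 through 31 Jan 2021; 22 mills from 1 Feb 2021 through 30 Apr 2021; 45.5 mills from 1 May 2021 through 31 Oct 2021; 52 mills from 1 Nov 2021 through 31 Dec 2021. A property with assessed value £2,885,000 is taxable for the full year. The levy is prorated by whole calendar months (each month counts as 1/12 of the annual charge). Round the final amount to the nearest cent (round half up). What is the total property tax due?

1 Jan – 31 Jan 2021: 1 month at 24 mills → £2,885,000 × 2.4% × 1/12 = £5,770.0000
1 Feb – 30 Apr 2021: 3 months at 22 mills → £2,885,000 × 2.2% × 3/12 = £15,867.5000
1 May – 31 Oct 2021: 6 months at 45.5 mills → £2,885,000 × 4.55% × 6/12 = £65,633.7500
1 Nov – 31 Dec 2021: 2 months at 52 mills → £2,885,000 × 5.2% × 2/12 = £25,003.3333
Total = £112,274.5833

£112,274.58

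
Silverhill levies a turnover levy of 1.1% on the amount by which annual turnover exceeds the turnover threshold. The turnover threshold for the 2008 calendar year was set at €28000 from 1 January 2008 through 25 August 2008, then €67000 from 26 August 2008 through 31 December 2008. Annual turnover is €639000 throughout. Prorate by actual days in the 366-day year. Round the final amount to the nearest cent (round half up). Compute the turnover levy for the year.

€6570.97

1 January – 25 August 2008: 238 days, exemption €28000 → (€639000 − €28000) × 1.1% × 238/366 = €4370.4863
26 August – 31 December 2008: 128 days, exemption €67000 → (€639000 − €67000) × 1.1% × 128/366 = €2200.4809
Total = €6570.9672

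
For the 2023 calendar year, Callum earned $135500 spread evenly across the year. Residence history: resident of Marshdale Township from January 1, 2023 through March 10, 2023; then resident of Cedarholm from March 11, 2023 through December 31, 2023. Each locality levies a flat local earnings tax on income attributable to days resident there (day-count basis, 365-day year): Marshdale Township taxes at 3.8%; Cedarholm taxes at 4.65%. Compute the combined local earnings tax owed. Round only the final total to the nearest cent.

$6083.02

Marshdale Township, January 1 – March 10, 2023: 69 days → $135500 × 3.8% × 69/365 = $973.3726
Cedarholm, March 11 – December 31, 2023: 296 days → $135500 × 4.65% × 296/365 = $5109.6493
Total = $6083.0219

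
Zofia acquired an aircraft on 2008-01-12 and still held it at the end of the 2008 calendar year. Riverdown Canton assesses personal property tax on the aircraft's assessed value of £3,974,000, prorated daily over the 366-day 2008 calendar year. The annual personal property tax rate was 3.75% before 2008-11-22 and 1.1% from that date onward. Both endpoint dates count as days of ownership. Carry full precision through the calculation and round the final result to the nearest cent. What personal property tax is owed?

2008-01-12 to 2008-11-21: 315 days at 3.75% → £3,974,000 × 3.75% × 315/366 = £128,259.2213
2008-11-22 to 2008-12-31: 40 days at 1.1% → £3,974,000 × 1.1% × 40/366 = £4,777.4863
Total = £133,036.7077

£133,036.71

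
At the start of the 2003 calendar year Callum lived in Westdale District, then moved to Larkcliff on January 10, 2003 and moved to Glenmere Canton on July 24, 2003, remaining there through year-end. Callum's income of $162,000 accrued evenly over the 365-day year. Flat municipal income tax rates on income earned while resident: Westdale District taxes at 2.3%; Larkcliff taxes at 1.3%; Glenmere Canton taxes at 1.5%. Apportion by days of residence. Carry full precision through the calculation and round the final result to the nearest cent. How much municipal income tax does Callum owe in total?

Westdale District, January 1 – January 9, 2003: 9 days → $162,000 × 2.3% × 9/365 = $91.8740
Larkcliff, January 10 – July 23, 2003: 195 days → $162,000 × 1.3% × 195/365 = $1,125.1233
Glenmere Canton, July 24 – December 31, 2003: 161 days → $162,000 × 1.5% × 161/365 = $1,071.8630
Total = $2,288.8603

$2,288.86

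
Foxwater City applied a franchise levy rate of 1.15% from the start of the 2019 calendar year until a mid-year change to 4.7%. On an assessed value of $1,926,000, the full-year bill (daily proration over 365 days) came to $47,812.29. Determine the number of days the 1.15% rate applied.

Let d = days at the first rate; then 365 − d days at the second rate.
$1,926,000 × [1.15%·d + 4.7%·(365−d)] / 365 = $47,812.29
Solving gives d = 228, so the new rate took effect on 17 August 2019.

228 days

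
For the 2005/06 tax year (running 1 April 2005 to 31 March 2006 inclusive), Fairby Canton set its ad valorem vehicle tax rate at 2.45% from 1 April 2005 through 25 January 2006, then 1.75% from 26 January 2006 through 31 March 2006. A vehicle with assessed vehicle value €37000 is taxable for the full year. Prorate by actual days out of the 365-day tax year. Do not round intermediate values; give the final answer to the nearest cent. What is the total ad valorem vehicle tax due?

€860.38

1 April 2005 – 25 January 2006: 300 days at 2.45% → €37000 × 2.45% × 300/365 = €745.0685
26 January – 31 March 2006: 65 days at 1.75% → €37000 × 1.75% × 65/365 = €115.3082
Total = €860.3767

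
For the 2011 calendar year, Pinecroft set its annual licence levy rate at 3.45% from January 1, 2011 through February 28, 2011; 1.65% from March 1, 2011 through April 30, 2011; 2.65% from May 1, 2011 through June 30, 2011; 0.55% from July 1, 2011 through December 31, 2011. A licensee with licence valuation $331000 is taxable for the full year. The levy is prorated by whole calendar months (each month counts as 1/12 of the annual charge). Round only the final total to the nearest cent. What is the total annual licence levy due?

$5185.67

January 1 – February 28, 2011: 2 months at 3.45% → $331000 × 3.45% × 2/12 = $1903.2500
March 1 – April 30, 2011: 2 months at 1.65% → $331000 × 1.65% × 2/12 = $910.2500
May 1 – June 30, 2011: 2 months at 2.65% → $331000 × 2.65% × 2/12 = $1461.9167
July 1 – December 31, 2011: 6 months at 0.55% → $331000 × 0.55% × 6/12 = $910.2500
Total = $5185.6667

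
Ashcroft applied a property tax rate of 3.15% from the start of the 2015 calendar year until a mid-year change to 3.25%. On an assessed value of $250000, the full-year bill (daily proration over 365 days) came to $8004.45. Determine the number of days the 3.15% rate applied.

176 days

Let d = days at the first rate; then 365 − d days at the second rate.
$250000 × [3.15%·d + 3.25%·(365−d)] / 365 = $8004.45
Solving gives d = 176, so the new rate took effect on 26 June 2015.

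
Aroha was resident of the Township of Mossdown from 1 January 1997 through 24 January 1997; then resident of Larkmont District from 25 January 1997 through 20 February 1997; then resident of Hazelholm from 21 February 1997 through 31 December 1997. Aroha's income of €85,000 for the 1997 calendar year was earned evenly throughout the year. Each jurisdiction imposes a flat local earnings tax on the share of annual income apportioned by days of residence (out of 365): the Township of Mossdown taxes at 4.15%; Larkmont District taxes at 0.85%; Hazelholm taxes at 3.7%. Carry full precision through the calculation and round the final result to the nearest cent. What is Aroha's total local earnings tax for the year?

The Township of Mossdown, 1 January – 24 January 1997: 24 days → €85,000 × 4.15% × 24/365 = €231.9452
Larkmont District, 25 January – 20 February 1997: 27 days → €85,000 × 0.85% × 27/365 = €53.4452
Hazelholm, 21 February – 31 December 1997: 314 days → €85,000 × 3.7% × 314/365 = €2,705.5616
Total = €2,990.9521

€2,990.95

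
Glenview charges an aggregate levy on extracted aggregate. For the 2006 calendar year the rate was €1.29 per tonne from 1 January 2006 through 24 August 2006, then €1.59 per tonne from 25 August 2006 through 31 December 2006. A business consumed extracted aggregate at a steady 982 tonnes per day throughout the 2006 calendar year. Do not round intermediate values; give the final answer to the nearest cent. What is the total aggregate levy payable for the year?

€500,378.10

1 January – 24 August 2006: 236 days × 982 tonnes/day = 231,752 tonnes at €1.29/tonne → €298,960.08
25 August – 31 December 2006: 129 days × 982 tonnes/day = 126,678 tonnes at €1.59/tonne → €201,418.02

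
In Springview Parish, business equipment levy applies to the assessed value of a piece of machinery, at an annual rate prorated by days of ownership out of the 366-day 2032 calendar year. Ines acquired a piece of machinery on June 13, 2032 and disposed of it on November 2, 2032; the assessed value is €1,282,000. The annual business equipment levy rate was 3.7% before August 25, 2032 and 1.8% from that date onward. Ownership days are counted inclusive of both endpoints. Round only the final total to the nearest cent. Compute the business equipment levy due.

€13,874.32

June 13 – August 24, 2032: 73 days at 3.7% → €1,282,000 × 3.7% × 73/366 = €9,460.8798
August 25 – November 2, 2032: 70 days at 1.8% → €1,282,000 × 1.8% × 70/366 = €4,413.4426
Total = €13,874.3224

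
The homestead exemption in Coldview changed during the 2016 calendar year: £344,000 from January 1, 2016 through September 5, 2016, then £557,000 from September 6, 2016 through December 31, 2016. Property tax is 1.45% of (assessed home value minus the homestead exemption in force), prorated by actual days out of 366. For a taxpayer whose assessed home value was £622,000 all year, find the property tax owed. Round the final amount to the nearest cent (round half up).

£3,043.69

January 1 – September 5, 2016: 249 days, exemption £344,000 → (£622,000 − £344,000) × 1.45% × 249/366 = £2,742.4016
September 6 – December 31, 2016: 117 days, exemption £557,000 → (£622,000 − £557,000) × 1.45% × 117/366 = £301.2910
Total = £3,043.6926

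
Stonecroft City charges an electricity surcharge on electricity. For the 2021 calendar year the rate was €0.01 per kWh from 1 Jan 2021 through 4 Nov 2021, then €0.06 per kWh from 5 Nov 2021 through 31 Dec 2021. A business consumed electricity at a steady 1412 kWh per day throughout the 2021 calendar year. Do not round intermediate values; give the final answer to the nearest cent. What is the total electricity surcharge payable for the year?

1 Jan – 4 Nov 2021: 308 days × 1412 kWh/day = 434,896 kWh at €0.01/kWh → €4,348.96
5 Nov – 31 Dec 2021: 57 days × 1412 kWh/day = 80,484 kWh at €0.06/kWh → €4,829.04

€9,178.00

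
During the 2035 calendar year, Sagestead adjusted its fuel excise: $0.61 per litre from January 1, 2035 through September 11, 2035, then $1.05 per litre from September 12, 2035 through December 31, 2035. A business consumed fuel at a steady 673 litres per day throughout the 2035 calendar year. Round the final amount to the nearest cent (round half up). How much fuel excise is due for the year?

$182,712.77

January 1 – September 11, 2035: 254 days × 673 litres/day = 170,942 litres at $0.61/litre → $104,274.62
September 12 – December 31, 2035: 111 days × 673 litres/day = 74,703 litres at $1.05/litre → $78,438.15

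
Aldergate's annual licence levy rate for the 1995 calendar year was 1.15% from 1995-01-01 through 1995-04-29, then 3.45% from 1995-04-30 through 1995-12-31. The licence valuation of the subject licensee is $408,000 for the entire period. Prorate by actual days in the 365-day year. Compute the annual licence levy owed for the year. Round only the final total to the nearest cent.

1995-01-01 to 1995-04-29: 119 days at 1.15% → $408,000 × 1.15% × 119/365 = $1,529.7205
1995-04-30 to 1995-12-31: 246 days at 3.45% → $408,000 × 3.45% × 246/365 = $9,486.8384
Total = $11,016.5589

$11,016.56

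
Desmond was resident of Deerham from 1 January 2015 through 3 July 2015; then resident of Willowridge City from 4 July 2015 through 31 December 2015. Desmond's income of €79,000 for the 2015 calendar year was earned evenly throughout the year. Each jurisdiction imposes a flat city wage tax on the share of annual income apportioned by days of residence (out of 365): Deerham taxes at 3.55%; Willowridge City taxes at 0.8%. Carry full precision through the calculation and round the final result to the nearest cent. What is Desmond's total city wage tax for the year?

€1,727.18

Deerham, 1 January – 3 July 2015: 184 days → €79,000 × 3.55% × 184/365 = €1,413.7753
Willowridge City, 4 July – 31 December 2015: 181 days → €79,000 × 0.8% × 181/365 = €313.4027
Total = €1,727.1781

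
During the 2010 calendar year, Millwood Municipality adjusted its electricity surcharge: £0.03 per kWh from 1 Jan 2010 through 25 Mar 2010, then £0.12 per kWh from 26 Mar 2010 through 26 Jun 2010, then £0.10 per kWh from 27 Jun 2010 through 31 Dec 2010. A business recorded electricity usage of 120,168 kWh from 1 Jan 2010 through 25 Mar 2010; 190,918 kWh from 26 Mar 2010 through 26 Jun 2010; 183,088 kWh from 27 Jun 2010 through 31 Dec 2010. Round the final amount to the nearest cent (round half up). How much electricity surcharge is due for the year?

£44,824.00

1 Jan – 25 Mar 2010: 120,168 kWh at £0.03/kWh → £3,605.04
26 Mar – 26 Jun 2010: 190,918 kWh at £0.12/kWh → £22,910.16
27 Jun – 31 Dec 2010: 183,088 kWh at £0.10/kWh → £18,308.80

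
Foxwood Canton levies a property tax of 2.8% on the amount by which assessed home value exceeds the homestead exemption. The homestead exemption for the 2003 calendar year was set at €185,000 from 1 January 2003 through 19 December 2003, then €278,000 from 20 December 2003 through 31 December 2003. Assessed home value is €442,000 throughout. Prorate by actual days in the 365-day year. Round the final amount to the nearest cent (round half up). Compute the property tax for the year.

€7,110.39

1 January – 19 December 2003: 353 days, exemption €185,000 → (€442,000 − €185,000) × 2.8% × 353/365 = €6,959.4192
20 December – 31 December 2003: 12 days, exemption €278,000 → (€442,000 − €278,000) × 2.8% × 12/365 = €150.9699
Total = €7,110.3890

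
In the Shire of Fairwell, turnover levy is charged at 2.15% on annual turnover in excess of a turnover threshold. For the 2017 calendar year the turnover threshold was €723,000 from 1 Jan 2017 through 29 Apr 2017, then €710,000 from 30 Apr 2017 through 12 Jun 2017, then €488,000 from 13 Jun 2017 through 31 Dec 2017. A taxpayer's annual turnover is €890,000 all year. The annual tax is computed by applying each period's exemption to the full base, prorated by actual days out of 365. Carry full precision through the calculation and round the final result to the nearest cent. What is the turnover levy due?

1 Jan – 29 Apr 2017: 119 days, exemption €723,000 → (€890,000 − €723,000) × 2.15% × 119/365 = €1,170.6014
30 Apr – 12 Jun 2017: 44 days, exemption €710,000 → (€890,000 − €710,000) × 2.15% × 44/365 = €466.5205
13 Jun – 31 Dec 2017: 202 days, exemption €488,000 → (€890,000 − €488,000) × 2.15% × 202/365 = €4,783.2493
Total = €6,420.3712

€6,420.37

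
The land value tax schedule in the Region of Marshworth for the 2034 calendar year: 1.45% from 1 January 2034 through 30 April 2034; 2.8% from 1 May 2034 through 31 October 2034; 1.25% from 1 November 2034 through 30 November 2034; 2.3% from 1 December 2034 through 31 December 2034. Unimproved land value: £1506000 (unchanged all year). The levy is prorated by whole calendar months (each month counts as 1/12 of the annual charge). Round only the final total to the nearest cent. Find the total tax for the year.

1 January – 30 April 2034: 4 months at 1.45% → £1506000 × 1.45% × 4/12 = £7279.0000
1 May – 31 October 2034: 6 months at 2.8% → £1506000 × 2.8% × 6/12 = £21084.0000
1 November – 30 November 2034: 1 month at 1.25% → £1506000 × 1.25% × 1/12 = £1568.7500
1 December – 31 December 2034: 1 month at 2.3% → £1506000 × 2.3% × 1/12 = £2886.5000
Total = £32818.2500

£32818.25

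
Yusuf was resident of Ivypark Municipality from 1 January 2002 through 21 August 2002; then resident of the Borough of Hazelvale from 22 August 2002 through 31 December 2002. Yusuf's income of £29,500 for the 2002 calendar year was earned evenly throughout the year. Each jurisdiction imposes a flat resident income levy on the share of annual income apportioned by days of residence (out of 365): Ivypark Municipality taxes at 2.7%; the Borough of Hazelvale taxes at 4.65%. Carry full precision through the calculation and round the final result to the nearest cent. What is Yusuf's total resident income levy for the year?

£1,004.54

Ivypark Municipality, 1 January – 21 August 2002: 233 days → £29,500 × 2.7% × 233/365 = £508.4507
The Borough of Hazelvale, 22 August – 31 December 2002: 132 days → £29,500 × 4.65% × 132/365 = £496.0849
Total = £1,004.5356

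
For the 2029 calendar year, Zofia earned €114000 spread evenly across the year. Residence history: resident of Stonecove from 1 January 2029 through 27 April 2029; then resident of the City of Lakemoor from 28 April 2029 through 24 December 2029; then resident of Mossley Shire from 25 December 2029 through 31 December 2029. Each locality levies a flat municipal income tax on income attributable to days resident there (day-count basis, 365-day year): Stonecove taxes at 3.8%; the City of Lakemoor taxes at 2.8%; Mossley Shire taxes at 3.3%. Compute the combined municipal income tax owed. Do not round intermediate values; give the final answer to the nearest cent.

Stonecove, 1 January – 27 April 2029: 117 days → €114000 × 3.8% × 117/365 = €1388.6137
The City of Lakemoor, 28 April – 24 December 2029: 241 days → €114000 × 2.8% × 241/365 = €2107.5945
Mossley Shire, 25 December – 31 December 2029: 7 days → €114000 × 3.3% × 7/365 = €72.1479
Total = €3568.3562

€3568.36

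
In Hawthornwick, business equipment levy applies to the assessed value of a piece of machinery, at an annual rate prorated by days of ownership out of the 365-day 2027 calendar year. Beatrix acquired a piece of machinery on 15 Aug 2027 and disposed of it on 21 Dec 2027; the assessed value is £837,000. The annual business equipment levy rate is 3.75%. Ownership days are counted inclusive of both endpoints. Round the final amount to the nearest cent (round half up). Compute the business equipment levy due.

£11,093.12

Days held (15 Aug – 21 Dec 2027): 129 out of 365
Tax = £837,000 × 3.75% × 129/365 = £11,093.1164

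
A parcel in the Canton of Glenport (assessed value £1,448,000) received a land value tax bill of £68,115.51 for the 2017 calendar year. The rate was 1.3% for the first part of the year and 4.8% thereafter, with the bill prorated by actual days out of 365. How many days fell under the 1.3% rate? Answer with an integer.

10 days

Let d = days at the first rate; then 365 − d days at the second rate.
£1,448,000 × [1.3%·d + 4.8%·(365−d)] / 365 = £68,115.51
Solving gives d = 10, so the new rate took effect on 11 January 2017.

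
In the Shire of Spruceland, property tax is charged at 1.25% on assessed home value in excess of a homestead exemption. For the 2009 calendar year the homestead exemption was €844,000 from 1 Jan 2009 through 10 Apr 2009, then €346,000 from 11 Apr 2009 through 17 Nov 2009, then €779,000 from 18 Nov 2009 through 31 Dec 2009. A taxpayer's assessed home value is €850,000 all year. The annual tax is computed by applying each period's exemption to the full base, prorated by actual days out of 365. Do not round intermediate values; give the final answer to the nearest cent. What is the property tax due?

€3,942.05

1 Jan – 10 Apr 2009: 100 days, exemption €844,000 → (€850,000 − €844,000) × 1.25% × 100/365 = €20.5479
11 Apr – 17 Nov 2009: 221 days, exemption €346,000 → (€850,000 − €346,000) × 1.25% × 221/365 = €3,814.5205
18 Nov – 31 Dec 2009: 44 days, exemption €779,000 → (€850,000 − €779,000) × 1.25% × 44/365 = €106.9863
Total = €3,942.0548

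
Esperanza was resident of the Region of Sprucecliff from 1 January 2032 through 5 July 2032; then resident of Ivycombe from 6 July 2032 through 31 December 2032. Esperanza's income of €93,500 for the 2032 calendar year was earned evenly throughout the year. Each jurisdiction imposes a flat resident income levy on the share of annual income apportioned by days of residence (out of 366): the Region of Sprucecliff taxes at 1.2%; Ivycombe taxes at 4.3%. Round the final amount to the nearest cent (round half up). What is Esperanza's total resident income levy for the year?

€2,539.57

The Region of Sprucecliff, 1 January – 5 July 2032: 187 days → €93,500 × 1.2% × 187/366 = €573.2623
Ivycombe, 6 July – 31 December 2032: 179 days → €93,500 × 4.3% × 179/366 = €1,966.3101
Total = €2,539.5724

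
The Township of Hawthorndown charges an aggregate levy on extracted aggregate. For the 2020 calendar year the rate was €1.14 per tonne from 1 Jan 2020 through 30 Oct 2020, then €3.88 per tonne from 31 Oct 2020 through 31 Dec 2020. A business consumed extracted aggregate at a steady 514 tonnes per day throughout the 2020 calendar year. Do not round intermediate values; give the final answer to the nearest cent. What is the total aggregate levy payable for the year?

€301,779.68

1 Jan – 30 Oct 2020: 304 days × 514 tonnes/day = 156,256 tonnes at €1.14/tonne → €178,131.84
31 Oct – 31 Dec 2020: 62 days × 514 tonnes/day = 31,868 tonnes at €3.88/tonne → €123,647.84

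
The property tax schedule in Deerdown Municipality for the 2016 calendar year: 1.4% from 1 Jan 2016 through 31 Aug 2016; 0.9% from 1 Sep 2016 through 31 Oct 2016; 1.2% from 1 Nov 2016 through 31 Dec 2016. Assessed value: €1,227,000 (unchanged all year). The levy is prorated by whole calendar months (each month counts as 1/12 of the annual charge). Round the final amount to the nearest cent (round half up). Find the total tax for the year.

€15,746.50

1 Jan – 31 Aug 2016: 8 months at 1.4% → €1,227,000 × 1.4% × 8/12 = €11,452.0000
1 Sep – 31 Oct 2016: 2 months at 0.9% → €1,227,000 × 0.9% × 2/12 = €1,840.5000
1 Nov – 31 Dec 2016: 2 months at 1.2% → €1,227,000 × 1.2% × 2/12 = €2,454.0000
Total = €15,746.5000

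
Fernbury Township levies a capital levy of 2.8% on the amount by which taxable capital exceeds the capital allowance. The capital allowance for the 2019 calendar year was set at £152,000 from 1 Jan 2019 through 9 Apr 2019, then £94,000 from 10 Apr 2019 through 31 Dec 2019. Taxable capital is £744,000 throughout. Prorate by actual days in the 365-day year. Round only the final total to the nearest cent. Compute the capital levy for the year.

1 Jan – 9 Apr 2019: 99 days, exemption £152,000 → (£744,000 − £152,000) × 2.8% × 99/365 = £4,495.9562
10 Apr – 31 Dec 2019: 266 days, exemption £94,000 → (£744,000 − £94,000) × 2.8% × 266/365 = £13,263.5616
Total = £17,759.5178

£17,759.52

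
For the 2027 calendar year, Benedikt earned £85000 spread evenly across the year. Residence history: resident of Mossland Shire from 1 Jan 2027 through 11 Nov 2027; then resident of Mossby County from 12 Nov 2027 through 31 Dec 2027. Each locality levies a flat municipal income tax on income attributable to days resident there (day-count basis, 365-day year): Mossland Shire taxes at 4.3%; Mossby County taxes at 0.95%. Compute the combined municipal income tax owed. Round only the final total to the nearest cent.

£3264.93

Mossland Shire, 1 Jan – 11 Nov 2027: 315 days → £85000 × 4.3% × 315/365 = £3154.3151
Mossby County, 12 Nov – 31 Dec 2027: 50 days → £85000 × 0.95% × 50/365 = £110.6164
Total = £3264.9315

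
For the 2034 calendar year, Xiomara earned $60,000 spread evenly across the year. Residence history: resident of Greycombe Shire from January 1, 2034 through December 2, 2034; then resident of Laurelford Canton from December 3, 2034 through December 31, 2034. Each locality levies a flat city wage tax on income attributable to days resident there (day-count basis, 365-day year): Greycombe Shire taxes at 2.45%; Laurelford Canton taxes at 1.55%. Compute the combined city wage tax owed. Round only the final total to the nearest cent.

$1,427.10

Greycombe Shire, January 1 – December 2, 2034: 336 days → $60,000 × 2.45% × 336/365 = $1,353.2055
Laurelford Canton, December 3 – December 31, 2034: 29 days → $60,000 × 1.55% × 29/365 = $73.8904
Total = $1,427.0959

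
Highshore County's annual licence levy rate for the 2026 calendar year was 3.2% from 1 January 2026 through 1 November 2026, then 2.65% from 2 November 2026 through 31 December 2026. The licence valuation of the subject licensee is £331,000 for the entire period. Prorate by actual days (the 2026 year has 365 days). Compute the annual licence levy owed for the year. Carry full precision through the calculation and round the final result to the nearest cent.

1 January – 1 November 2026: 305 days at 3.2% → £331,000 × 3.2% × 305/365 = £8,850.8493
2 November – 31 December 2026: 60 days at 2.65% → £331,000 × 2.65% × 60/365 = £1,441.8904
Total = £10,292.7397

£10,292.74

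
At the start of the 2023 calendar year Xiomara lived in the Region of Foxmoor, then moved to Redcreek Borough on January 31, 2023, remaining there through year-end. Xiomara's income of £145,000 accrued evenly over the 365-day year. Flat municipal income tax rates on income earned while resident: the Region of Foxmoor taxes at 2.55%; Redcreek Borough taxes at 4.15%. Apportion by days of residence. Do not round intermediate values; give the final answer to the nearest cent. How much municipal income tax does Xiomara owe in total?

The Region of Foxmoor, January 1 – January 30, 2023: 30 days → £145,000 × 2.55% × 30/365 = £303.9041
Redcreek Borough, January 31 – December 31, 2023: 335 days → £145,000 × 4.15% × 335/365 = £5,522.9110
Total = £5,826.8151

£5,826.82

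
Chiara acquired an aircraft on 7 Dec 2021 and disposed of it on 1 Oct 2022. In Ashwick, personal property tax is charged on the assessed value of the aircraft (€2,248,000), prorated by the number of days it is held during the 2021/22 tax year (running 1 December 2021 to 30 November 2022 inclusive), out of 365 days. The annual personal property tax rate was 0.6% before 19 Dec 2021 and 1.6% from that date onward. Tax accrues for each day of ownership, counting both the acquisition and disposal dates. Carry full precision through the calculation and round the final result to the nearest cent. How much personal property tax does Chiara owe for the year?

€28,725.13

7 Dec – 18 Dec 2021: 12 days at 0.6% → €2,248,000 × 0.6% × 12/365 = €443.4411
19 Dec 2021 – 1 Oct 2022: 287 days at 1.6% → €2,248,000 × 1.6% × 287/365 = €28,281.6877
Total = €28,725.1288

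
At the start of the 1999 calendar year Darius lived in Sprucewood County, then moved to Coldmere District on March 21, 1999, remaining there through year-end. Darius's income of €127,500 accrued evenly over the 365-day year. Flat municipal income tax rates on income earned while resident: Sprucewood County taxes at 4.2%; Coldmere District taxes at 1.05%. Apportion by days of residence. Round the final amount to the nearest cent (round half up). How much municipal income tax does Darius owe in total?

Sprucewood County, January 1 – March 20, 1999: 79 days → €127,500 × 4.2% × 79/365 = €1,159.0274
Coldmere District, March 21 – December 31, 1999: 286 days → €127,500 × 1.05% × 286/365 = €1,048.9932
Total = €2,208.0205

€2,208.02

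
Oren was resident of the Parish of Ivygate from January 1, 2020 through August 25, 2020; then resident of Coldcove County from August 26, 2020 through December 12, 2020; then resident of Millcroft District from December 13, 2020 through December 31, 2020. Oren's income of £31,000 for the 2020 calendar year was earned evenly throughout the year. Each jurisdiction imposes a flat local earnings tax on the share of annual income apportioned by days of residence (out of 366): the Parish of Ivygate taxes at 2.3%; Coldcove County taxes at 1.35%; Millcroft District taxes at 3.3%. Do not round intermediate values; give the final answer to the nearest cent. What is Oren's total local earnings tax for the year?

£641.39

The Parish of Ivygate, January 1 – August 25, 2020: 238 days → £31,000 × 2.3% × 238/366 = £463.6448
Coldcove County, August 26 – December 12, 2020: 109 days → £31,000 × 1.35% × 109/366 = £124.6352
Millcroft District, December 13 – December 31, 2020: 19 days → £31,000 × 3.3% × 19/366 = £53.1066
Total = £641.3866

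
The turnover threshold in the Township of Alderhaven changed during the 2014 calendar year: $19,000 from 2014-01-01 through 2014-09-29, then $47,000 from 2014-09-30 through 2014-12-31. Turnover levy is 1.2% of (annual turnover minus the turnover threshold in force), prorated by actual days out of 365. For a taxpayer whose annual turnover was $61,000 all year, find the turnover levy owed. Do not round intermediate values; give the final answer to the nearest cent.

$418.39

2014-01-01 to 2014-09-29: 272 days, exemption $19,000 → ($61,000 − $19,000) × 1.2% × 272/365 = $375.5836
2014-09-30 to 2014-12-31: 93 days, exemption $47,000 → ($61,000 − $47,000) × 1.2% × 93/365 = $42.8055
Total = $418.3890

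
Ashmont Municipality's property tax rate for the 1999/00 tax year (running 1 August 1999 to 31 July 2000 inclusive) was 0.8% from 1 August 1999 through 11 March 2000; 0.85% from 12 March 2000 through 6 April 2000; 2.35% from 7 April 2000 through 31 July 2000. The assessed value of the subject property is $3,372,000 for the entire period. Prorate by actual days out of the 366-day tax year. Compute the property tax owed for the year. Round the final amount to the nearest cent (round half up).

$43,660.95

1 August 1999 – 11 March 2000: 224 days at 0.8% → $3,372,000 × 0.8% × 224/366 = $16,509.9016
12 March – 6 April 2000: 26 days at 0.85% → $3,372,000 × 0.85% × 26/366 = $2,036.0984
7 April – 31 July 2000: 116 days at 2.35% → $3,372,000 × 2.35% × 116/366 = $25,114.9508
Total = $43,660.9508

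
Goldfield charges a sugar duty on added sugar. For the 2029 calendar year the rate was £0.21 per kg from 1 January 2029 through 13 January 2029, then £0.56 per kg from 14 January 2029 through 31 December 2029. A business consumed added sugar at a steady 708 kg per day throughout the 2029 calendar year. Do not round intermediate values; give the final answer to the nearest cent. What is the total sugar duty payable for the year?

£141,493.80

1 January – 13 January 2029: 13 days × 708 kg/day = 9,204 kg at £0.21/kg → £1,932.84
14 January – 31 December 2029: 352 days × 708 kg/day = 249,216 kg at £0.56/kg → £139,560.96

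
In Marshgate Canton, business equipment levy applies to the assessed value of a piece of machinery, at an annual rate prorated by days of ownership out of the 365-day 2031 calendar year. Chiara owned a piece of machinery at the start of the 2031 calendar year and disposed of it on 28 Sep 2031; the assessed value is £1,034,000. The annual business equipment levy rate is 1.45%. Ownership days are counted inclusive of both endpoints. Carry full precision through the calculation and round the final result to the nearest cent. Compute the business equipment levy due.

£11,131.79

Days held (1 Jan – 28 Sep 2031): 271 out of 365
Tax = £1,034,000 × 1.45% × 271/365 = £11,131.7890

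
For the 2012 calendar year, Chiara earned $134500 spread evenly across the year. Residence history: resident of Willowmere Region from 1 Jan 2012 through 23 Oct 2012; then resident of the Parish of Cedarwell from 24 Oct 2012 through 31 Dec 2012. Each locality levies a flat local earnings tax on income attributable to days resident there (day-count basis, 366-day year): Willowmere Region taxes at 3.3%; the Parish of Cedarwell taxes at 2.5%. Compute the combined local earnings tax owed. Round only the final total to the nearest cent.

Willowmere Region, 1 Jan – 23 Oct 2012: 297 days → $134500 × 3.3% × 297/366 = $3601.7336
The Parish of Cedarwell, 24 Oct – 31 Dec 2012: 69 days → $134500 × 2.5% × 69/366 = $633.9139
Total = $4235.6475

$4235.65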